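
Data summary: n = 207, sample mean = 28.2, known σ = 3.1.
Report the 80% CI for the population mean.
(27.92, 28.48)

z-interval (σ known):
z* = 1.282 for 80% confidence

Margin of error = z* · σ/√n = 1.282 · 3.1/√207 = 0.28

CI: (28.2 - 0.28, 28.2 + 0.28) = (27.92, 28.48)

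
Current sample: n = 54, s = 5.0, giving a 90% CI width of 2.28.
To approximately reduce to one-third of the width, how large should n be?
n ≈ 486

CI width ∝ 1/√n
To reduce width by factor 3, need √n to grow by 3 → need 3² = 9 times as many samples.

Current: n = 54, width = 2.28
New: n = 486, width ≈ 0.75

Width reduced by factor of 2.28/0.75 = 3.04.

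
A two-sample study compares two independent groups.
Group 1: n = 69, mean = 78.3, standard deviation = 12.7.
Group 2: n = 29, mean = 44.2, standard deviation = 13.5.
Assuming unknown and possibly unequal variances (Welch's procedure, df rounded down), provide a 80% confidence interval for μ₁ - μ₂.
(30.29, 37.91)

Difference: x̄₁ - x̄₂ = 34.10
SE = √(s₁²/n₁ + s₂²/n₂) = √(12.7²/69 + 13.5²/29) = 2.9363
df = 49.86 → 49 (Welch–Satterthwaite, rounded down)
t* = 1.299

CI: 34.10 ± 1.299 · 2.9363 = 34.10 ± 3.81 = (30.29, 37.91)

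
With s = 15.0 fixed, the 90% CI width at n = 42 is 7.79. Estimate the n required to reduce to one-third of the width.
n ≈ 378

CI width ∝ 1/√n
To reduce width by factor 3, need √n to grow by 3 → need 3² = 9 times as many samples.

Current: n = 42, width = 7.79
New: n = 378, width ≈ 2.54

Width reduced by factor of 7.79/2.54 = 3.07.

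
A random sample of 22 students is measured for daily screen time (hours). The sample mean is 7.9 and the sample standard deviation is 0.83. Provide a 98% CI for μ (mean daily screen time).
(7.45, 8.35)

t-interval (σ unknown):
df = n - 1 = 21
t* = 2.518 for 98% confidence

Margin of error = t* · s/√n = 2.518 · 0.83/√22 = 0.45

CI: (7.45, 8.35)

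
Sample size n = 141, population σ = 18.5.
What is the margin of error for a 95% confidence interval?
Margin of error = 3.05

Margin of error = z* · σ/√n
= 1.960 · 18.5/√141
= 1.960 · 18.5/11.8743
= 3.05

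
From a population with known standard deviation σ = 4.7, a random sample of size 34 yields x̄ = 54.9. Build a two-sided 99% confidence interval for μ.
(52.82, 56.98)

z-interval (σ known):
z* = 2.576 for 99% confidence

Margin of error = z* · σ/√n = 2.576 · 4.7/√34 = 2.08

CI: (54.9 - 2.08, 54.9 + 2.08) = (52.82, 56.98)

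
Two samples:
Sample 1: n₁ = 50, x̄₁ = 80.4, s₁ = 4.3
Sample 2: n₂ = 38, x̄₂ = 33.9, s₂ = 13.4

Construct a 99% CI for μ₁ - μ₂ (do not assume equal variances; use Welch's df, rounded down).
(40.41, 52.59)

Difference: x̄₁ - x̄₂ = 46.50
SE = √(s₁²/n₁ + s₂²/n₂) = √(4.3²/50 + 13.4²/38) = 2.2572
df = 42.82 → 42 (Welch–Satterthwaite, rounded down)
t* = 2.698

CI: 46.50 ± 2.698 · 2.2572 = 46.50 ± 6.09 = (40.41, 52.59)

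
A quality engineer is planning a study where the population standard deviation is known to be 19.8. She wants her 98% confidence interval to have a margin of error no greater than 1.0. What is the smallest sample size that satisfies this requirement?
n ≥ 2122

For margin E ≤ 1.0:
n ≥ (z* · σ / E)²
n ≥ (2.326 · 19.8 / 1.0)²
n ≥ 2121.04

Minimum n = 2122 (rounding up)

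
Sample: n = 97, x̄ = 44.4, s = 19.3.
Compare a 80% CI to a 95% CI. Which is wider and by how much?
95% CI is wider by 2.72

df = 96
80% CI: t* = 1.290, (41.87, 46.93), width = 2 · t* · s/√n = 5.06
95% CI: t* = 1.985, (40.51, 48.29), width = 2 · t* · s/√n = 7.78

The 95% CI is wider by 7.78 - 5.06 = 2.72.
Higher confidence requires a wider interval.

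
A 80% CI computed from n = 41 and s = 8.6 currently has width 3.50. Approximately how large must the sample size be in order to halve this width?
n ≈ 164

CI width ∝ 1/√n
To reduce width by factor 2, need √n to grow by 2 → need 2² = 4 times as many samples.

Current: n = 41, width = 3.50
New: n = 164, width ≈ 1.73

Width reduced by factor of 3.50/1.73 = 2.02.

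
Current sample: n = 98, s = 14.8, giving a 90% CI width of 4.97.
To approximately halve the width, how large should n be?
n ≈ 392

CI width ∝ 1/√n
To reduce width by factor 2, need √n to grow by 2 → need 2² = 4 times as many samples.

Current: n = 98, width = 4.97
New: n = 392, width ≈ 2.47

Width reduced by factor of 4.97/2.47 = 2.01.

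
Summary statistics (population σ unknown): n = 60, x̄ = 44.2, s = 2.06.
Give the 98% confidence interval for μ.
(43.56, 44.84)

t-interval (σ unknown):
df = n - 1 = 59
t* = 2.391 for 98% confidence

Margin of error = t* · s/√n = 2.391 · 2.06/√60 = 0.64

CI: (43.56, 44.84)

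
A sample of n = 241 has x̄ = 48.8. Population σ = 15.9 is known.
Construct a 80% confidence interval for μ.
(47.49, 50.11)

z-interval (σ known):
z* = 1.282 for 80% confidence

Margin of error = z* · σ/√n = 1.282 · 15.9/√241 = 1.31

CI: (48.8 - 1.31, 48.8 + 1.31) = (47.49, 50.11)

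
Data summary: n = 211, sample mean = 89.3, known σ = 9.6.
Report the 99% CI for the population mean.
(87.60, 91.00)

z-interval (σ known):
z* = 2.576 for 99% confidence

Margin of error = z* · σ/√n = 2.576 · 9.6/√211 = 1.70

CI: (89.3 - 1.70, 89.3 + 1.70) = (87.60, 91.00)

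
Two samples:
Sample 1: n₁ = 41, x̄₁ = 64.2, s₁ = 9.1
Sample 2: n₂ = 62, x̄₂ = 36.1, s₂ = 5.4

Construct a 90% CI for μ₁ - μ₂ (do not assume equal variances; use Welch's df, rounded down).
(25.46, 30.74)

Difference: x̄₁ - x̄₂ = 28.10
SE = √(s₁²/n₁ + s₂²/n₂) = √(9.1²/41 + 5.4²/62) = 1.5780
df = 58.71 → 58 (Welch–Satterthwaite, rounded down)
t* = 1.672

CI: 28.10 ± 1.672 · 1.5780 = 28.10 ± 2.64 = (25.46, 30.74)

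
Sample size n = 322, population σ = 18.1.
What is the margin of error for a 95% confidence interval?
Margin of error = 1.98

Margin of error = z* · σ/√n
= 1.960 · 18.1/√322
= 1.960 · 18.1/17.9444
= 1.98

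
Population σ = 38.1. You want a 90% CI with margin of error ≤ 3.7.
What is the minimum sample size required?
n ≥ 287

For margin E ≤ 3.7:
n ≥ (z* · σ / E)²
n ≥ (1.645 · 38.1 / 3.7)²
n ≥ 286.93

Minimum n = 287 (rounding up)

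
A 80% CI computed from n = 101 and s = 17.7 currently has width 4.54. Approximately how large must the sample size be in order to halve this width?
n ≈ 404

CI width ∝ 1/√n
To reduce width by factor 2, need √n to grow by 2 → need 2² = 4 times as many samples.

Current: n = 101, width = 4.54
New: n = 404, width ≈ 2.26

Width reduced by factor of 4.54/2.26 = 2.01.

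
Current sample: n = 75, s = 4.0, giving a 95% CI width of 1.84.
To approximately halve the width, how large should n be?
n ≈ 300

CI width ∝ 1/√n
To reduce width by factor 2, need √n to grow by 2 → need 2² = 4 times as many samples.

Current: n = 75, width = 1.84
New: n = 300, width ≈ 0.91

Width reduced by factor of 1.84/0.91 = 2.02.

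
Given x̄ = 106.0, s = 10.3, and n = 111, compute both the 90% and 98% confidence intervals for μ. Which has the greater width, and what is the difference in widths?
98% CI is wider by 1.38

df = 110
90% CI: t* = 1.659, (104.38, 107.62), width = 2 · t* · s/√n = 3.24
98% CI: t* = 2.361, (103.69, 108.31), width = 2 · t* · s/√n = 4.62

The 98% CI is wider by 4.62 - 3.24 = 1.38.
Higher confidence requires a wider interval.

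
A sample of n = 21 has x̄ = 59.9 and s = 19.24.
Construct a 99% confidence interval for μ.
(47.96, 71.84)

t-interval (σ unknown):
df = n - 1 = 20
t* = 2.845 for 99% confidence

Margin of error = t* · s/√n = 2.845 · 19.24/√21 = 11.94

CI: (47.96, 71.84)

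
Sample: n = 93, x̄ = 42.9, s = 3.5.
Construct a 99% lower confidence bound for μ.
μ ≥ 42.04

Lower bound (one-sided):
t* = 2.368 (one-sided for 99%)
Lower bound = x̄ - t* · s/√n = 42.9 - 2.368 · 3.5/√93 = 42.04

We are 99% confident that μ ≥ 42.04.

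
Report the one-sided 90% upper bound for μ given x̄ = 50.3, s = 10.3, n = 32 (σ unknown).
μ ≤ 52.68

Upper bound (one-sided):
t* = 1.309 (one-sided for 90%)
Upper bound = x̄ + t* · s/√n = 50.3 + 1.309 · 10.3/√32 = 52.68

We are 90% confident that μ ≤ 52.68.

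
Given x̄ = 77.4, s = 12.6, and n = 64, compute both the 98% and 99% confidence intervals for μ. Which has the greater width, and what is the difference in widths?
99% CI is wider by 0.85

df = 63
98% CI: t* = 2.387, (73.64, 81.16), width = 2 · t* · s/√n = 7.52
99% CI: t* = 2.656, (73.22, 81.58), width = 2 · t* · s/√n = 8.37

The 99% CI is wider by 8.37 - 7.52 = 0.85.
Higher confidence requires a wider interval.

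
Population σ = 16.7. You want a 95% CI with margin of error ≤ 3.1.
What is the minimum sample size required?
n ≥ 112

For margin E ≤ 3.1:
n ≥ (z* · σ / E)²
n ≥ (1.960 · 16.7 / 3.1)²
n ≥ 111.49

Minimum n = 112 (rounding up)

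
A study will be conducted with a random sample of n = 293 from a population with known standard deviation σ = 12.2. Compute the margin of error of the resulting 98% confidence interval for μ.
Margin of error = 1.66

Margin of error = z* · σ/√n
= 2.326 · 12.2/√293
= 2.326 · 12.2/17.1172
= 1.66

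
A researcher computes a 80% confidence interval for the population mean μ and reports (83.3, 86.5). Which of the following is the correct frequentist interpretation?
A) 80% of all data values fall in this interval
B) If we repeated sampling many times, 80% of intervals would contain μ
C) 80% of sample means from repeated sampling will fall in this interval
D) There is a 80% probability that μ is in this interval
B

A) Wrong — a CI is about the parameter μ, not individual data values.
B) Correct — this is the frequentist long-run coverage interpretation.
C) Wrong — coverage applies to intervals containing μ, not to future x̄ values.
D) Wrong — μ is fixed; the randomness lives in the interval, not in μ.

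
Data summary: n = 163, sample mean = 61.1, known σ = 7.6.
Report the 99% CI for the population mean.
(59.57, 62.63)

z-interval (σ known):
z* = 2.576 for 99% confidence

Margin of error = z* · σ/√n = 2.576 · 7.6/√163 = 1.53

CI: (61.1 - 1.53, 61.1 + 1.53) = (59.57, 62.63)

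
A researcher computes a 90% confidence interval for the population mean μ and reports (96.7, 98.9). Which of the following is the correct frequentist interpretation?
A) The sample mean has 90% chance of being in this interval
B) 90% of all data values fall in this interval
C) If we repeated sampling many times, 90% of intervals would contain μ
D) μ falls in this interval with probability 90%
C

A) Wrong — x̄ is observed and sits in the interval by construction.
B) Wrong — a CI is about the parameter μ, not individual data values.
C) Correct — this is the frequentist long-run coverage interpretation.
D) Wrong — μ is fixed; the randomness lives in the interval, not in μ.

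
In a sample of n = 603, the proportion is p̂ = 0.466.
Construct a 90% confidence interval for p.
(0.433, 0.499)

Proportion CI:
SE = √(p̂(1-p̂)/n) = √(0.466 · 0.534 / 603) = 0.02031

z* = 1.645
Margin = z* · SE = 1.645 · 0.02031 = 0.0334

CI: 0.466 ± 0.0334 = (0.433, 0.499)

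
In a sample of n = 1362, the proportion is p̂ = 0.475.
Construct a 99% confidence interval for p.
(0.440, 0.510)

Proportion CI:
SE = √(p̂(1-p̂)/n) = √(0.475 · 0.525 / 1362) = 0.01353

z* = 2.576
Margin = z* · SE = 2.576 · 0.01353 = 0.0349

CI: 0.475 ± 0.0349 = (0.440, 0.510)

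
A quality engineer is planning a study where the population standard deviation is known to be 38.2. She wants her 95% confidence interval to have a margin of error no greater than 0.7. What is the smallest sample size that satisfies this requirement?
n ≥ 11441

For margin E ≤ 0.7:
n ≥ (z* · σ / E)²
n ≥ (1.960 · 38.2 / 0.7)²
n ≥ 11440.44

Minimum n = 11441 (rounding up)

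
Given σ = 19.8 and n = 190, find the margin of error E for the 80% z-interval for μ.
Margin of error = 1.84

Margin of error = z* · σ/√n
= 1.282 · 19.8/√190
= 1.282 · 19.8/13.7840
= 1.84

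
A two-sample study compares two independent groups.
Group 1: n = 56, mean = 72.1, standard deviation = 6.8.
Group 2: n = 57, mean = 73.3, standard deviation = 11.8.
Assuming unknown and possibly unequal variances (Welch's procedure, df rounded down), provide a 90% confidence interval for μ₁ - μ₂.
(-4.20, 1.80)

Difference: x̄₁ - x̄₂ = -1.20
SE = √(s₁²/n₁ + s₂²/n₂) = √(6.8²/56 + 11.8²/57) = 1.8079
df = 89.81 → 89 (Welch–Satterthwaite, rounded down)
t* = 1.662

CI: -1.20 ± 1.662 · 1.8079 = -1.20 ± 3.00 = (-4.20, 1.80)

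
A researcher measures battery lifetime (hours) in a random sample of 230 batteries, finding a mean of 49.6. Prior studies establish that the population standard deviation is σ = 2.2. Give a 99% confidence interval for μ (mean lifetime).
(49.23, 49.97)

z-interval (σ known):
z* = 2.576 for 99% confidence

Margin of error = z* · σ/√n = 2.576 · 2.2/√230 = 0.37

CI: (49.6 - 0.37, 49.6 + 0.37) = (49.23, 49.97)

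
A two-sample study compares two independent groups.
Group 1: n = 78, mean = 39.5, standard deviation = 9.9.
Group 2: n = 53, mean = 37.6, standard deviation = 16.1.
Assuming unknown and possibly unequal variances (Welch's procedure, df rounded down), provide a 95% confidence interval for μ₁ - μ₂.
(-3.04, 6.84)

Difference: x̄₁ - x̄₂ = 1.90
SE = √(s₁²/n₁ + s₂²/n₂) = √(9.9²/78 + 16.1²/53) = 2.4794
df = 78.65 → 78 (Welch–Satterthwaite, rounded down)
t* = 1.991

CI: 1.90 ± 1.991 · 2.4794 = 1.90 ± 4.94 = (-3.04, 6.84)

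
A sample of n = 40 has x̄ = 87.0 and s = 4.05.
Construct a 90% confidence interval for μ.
(85.92, 88.08)

t-interval (σ unknown):
df = n - 1 = 39
t* = 1.685 for 90% confidence

Margin of error = t* · s/√n = 1.685 · 4.05/√40 = 1.08

CI: (85.92, 88.08)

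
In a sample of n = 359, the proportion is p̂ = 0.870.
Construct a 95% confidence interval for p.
(0.835, 0.905)

Proportion CI:
SE = √(p̂(1-p̂)/n) = √(0.870 · 0.130 / 359) = 0.01775

z* = 1.960
Margin = z* · SE = 1.960 · 0.01775 = 0.0348

CI: 0.870 ± 0.0348 = (0.835, 0.905)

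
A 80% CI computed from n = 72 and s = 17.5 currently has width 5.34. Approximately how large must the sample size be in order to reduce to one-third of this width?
n ≈ 648

CI width ∝ 1/√n
To reduce width by factor 3, need √n to grow by 3 → need 3² = 9 times as many samples.

Current: n = 72, width = 5.34
New: n = 648, width ≈ 1.76

Width reduced by factor of 5.34/1.76 = 3.03.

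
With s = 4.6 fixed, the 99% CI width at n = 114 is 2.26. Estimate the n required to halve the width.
n ≈ 456

CI width ∝ 1/√n
To reduce width by factor 2, need √n to grow by 2 → need 2² = 4 times as many samples.

Current: n = 114, width = 2.26
New: n = 456, width ≈ 1.11

Width reduced by factor of 2.26/1.11 = 2.04.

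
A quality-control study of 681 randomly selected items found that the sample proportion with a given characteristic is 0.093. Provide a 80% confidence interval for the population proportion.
(0.079, 0.107)

Proportion CI:
SE = √(p̂(1-p̂)/n) = √(0.093 · 0.907 / 681) = 0.01113

z* = 1.282
Margin = z* · SE = 1.282 · 0.01113 = 0.0143

CI: 0.093 ± 0.0143 = (0.079, 0.107)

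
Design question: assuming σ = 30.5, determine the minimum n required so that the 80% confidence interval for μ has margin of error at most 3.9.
n ≥ 101

For margin E ≤ 3.9:
n ≥ (z* · σ / E)²
n ≥ (1.282 · 30.5 / 3.9)²
n ≥ 100.52

Minimum n = 101 (rounding up)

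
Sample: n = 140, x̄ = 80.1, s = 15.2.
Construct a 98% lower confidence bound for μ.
μ ≥ 77.44

Lower bound (one-sided):
t* = 2.073 (one-sided for 98%)
Lower bound = x̄ - t* · s/√n = 80.1 - 2.073 · 15.2/√140 = 77.44

We are 98% confident that μ ≥ 77.44.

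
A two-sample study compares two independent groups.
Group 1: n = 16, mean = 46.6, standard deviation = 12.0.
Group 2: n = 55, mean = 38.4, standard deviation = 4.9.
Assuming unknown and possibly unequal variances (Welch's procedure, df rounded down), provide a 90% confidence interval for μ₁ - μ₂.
(2.84, 13.56)

Difference: x̄₁ - x̄₂ = 8.20
SE = √(s₁²/n₁ + s₂²/n₂) = √(12.0²/16 + 4.9²/55) = 3.0719
df = 16.48 → 16 (Welch–Satterthwaite, rounded down)
t* = 1.746

CI: 8.20 ± 1.746 · 3.0719 = 8.20 ± 5.36 = (2.84, 13.56)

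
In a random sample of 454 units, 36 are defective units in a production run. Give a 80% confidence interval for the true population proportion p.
(0.063, 0.096)

Proportion CI:
p̂ = 36/454 = 0.07930
SE = √(p̂(1-p̂)/n) = √(0.07930 · 0.92070 / 454) = 0.01268

z* = 1.282
Margin = z* · SE = 1.282 · 0.01268 = 0.0163

CI: 0.07930 ± 0.0163 = (0.063, 0.096)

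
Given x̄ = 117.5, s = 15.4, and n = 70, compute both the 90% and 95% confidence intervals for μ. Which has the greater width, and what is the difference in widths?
95% CI is wider by 1.20

df = 69
90% CI: t* = 1.667, (114.43, 120.57), width = 2 · t* · s/√n = 6.14
95% CI: t* = 1.995, (113.83, 121.17), width = 2 · t* · s/√n = 7.34

The 95% CI is wider by 7.34 - 6.14 = 1.20.
Higher confidence requires a wider interval.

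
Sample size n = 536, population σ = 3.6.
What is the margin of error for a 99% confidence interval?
Margin of error = 0.40

Margin of error = z* · σ/√n
= 2.576 · 3.6/√536
= 2.576 · 3.6/23.1517
= 0.40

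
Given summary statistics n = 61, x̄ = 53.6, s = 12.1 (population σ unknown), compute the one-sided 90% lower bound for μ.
μ ≥ 51.59

Lower bound (one-sided):
t* = 1.296 (one-sided for 90%)
Lower bound = x̄ - t* · s/√n = 53.6 - 1.296 · 12.1/√61 = 51.59

We are 90% confident that μ ≥ 51.59.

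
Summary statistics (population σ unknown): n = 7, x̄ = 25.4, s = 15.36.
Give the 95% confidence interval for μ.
(11.19, 39.61)

t-interval (σ unknown):
df = n - 1 = 6
t* = 2.447 for 95% confidence

Margin of error = t* · s/√n = 2.447 · 15.36/√7 = 14.21

CI: (11.19, 39.61)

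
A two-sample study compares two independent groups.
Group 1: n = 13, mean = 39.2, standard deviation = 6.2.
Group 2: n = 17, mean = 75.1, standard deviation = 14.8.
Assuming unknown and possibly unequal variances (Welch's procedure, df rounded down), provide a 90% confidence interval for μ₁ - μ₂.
(-42.73, -29.07)

Difference: x̄₁ - x̄₂ = -35.90
SE = √(s₁²/n₁ + s₂²/n₂) = √(6.2²/13 + 14.8²/17) = 3.9802
df = 22.60 → 22 (Welch–Satterthwaite, rounded down)
t* = 1.717

CI: -35.90 ± 1.717 · 3.9802 = -35.90 ± 6.83 = (-42.73, -29.07)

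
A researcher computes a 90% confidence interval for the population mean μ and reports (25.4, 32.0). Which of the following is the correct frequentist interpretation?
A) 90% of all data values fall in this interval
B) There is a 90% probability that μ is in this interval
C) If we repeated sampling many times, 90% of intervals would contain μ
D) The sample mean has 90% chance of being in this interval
C

A) Wrong — a CI is about the parameter μ, not individual data values.
B) Wrong — μ is fixed; the randomness lives in the interval, not in μ.
C) Correct — this is the frequentist long-run coverage interpretation.
D) Wrong — x̄ is observed and sits in the interval by construction.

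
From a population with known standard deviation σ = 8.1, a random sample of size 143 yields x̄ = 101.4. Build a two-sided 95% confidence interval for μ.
(100.07, 102.73)

z-interval (σ known):
z* = 1.960 for 95% confidence

Margin of error = z* · σ/√n = 1.960 · 8.1/√143 = 1.33

CI: (101.4 - 1.33, 101.4 + 1.33) = (100.07, 102.73)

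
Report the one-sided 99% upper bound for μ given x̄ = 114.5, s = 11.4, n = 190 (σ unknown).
μ ≤ 116.44

Upper bound (one-sided):
t* = 2.346 (one-sided for 99%)
Upper bound = x̄ + t* · s/√n = 114.5 + 2.346 · 11.4/√190 = 116.44

We are 99% confident that μ ≤ 116.44.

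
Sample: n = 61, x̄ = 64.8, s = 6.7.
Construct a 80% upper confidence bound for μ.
μ ≤ 65.53

Upper bound (one-sided):
t* = 0.848 (one-sided for 80%)
Upper bound = x̄ + t* · s/√n = 64.8 + 0.848 · 6.7/√61 = 65.53

We are 80% confident that μ ≤ 65.53.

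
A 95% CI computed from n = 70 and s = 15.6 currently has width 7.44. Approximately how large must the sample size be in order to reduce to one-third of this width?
n ≈ 630

CI width ∝ 1/√n
To reduce width by factor 3, need √n to grow by 3 → need 3² = 9 times as many samples.

Current: n = 70, width = 7.44
New: n = 630, width ≈ 2.44

Width reduced by factor of 7.44/2.44 = 3.05.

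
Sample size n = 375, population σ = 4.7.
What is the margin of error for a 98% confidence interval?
Margin of error = 0.56

Margin of error = z* · σ/√n
= 2.326 · 4.7/√375
= 2.326 · 4.7/19.3649
= 0.56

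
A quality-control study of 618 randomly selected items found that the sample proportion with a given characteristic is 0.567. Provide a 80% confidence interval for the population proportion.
(0.541, 0.593)

Proportion CI:
SE = √(p̂(1-p̂)/n) = √(0.567 · 0.433 / 618) = 0.01993

z* = 1.282
Margin = z* · SE = 1.282 · 0.01993 = 0.0256

CI: 0.567 ± 0.0256 = (0.541, 0.593)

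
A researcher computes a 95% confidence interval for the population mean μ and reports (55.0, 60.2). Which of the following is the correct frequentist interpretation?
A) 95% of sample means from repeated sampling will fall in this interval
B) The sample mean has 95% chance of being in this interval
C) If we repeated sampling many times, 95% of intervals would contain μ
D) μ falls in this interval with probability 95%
C

A) Wrong — coverage applies to intervals containing μ, not to future x̄ values.
B) Wrong — x̄ is observed and sits in the interval by construction.
C) Correct — this is the frequentist long-run coverage interpretation.
D) Wrong — μ is fixed; the randomness lives in the interval, not in μ.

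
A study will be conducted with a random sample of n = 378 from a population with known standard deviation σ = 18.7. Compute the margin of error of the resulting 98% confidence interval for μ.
Margin of error = 2.24

Margin of error = z* · σ/√n
= 2.326 · 18.7/√378
= 2.326 · 18.7/19.4422
= 2.24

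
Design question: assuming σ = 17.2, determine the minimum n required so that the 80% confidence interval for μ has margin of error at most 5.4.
n ≥ 17

For margin E ≤ 5.4:
n ≥ (z* · σ / E)²
n ≥ (1.282 · 17.2 / 5.4)²
n ≥ 16.67

Minimum n = 17 (rounding up)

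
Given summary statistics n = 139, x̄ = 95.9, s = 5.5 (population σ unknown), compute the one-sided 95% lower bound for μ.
μ ≥ 95.13

Lower bound (one-sided):
t* = 1.656 (one-sided for 95%)
Lower bound = x̄ - t* · s/√n = 95.9 - 1.656 · 5.5/√139 = 95.13

We are 95% confident that μ ≥ 95.13.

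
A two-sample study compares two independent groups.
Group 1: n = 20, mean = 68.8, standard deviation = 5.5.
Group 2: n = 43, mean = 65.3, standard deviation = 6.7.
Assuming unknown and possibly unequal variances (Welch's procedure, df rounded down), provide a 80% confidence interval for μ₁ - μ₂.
(1.42, 5.58)

Difference: x̄₁ - x̄₂ = 3.50
SE = √(s₁²/n₁ + s₂²/n₂) = √(5.5²/20 + 6.7²/43) = 1.5989
df = 44.66 → 44 (Welch–Satterthwaite, rounded down)
t* = 1.301

CI: 3.50 ± 1.301 · 1.5989 = 3.50 ± 2.08 = (1.42, 5.58)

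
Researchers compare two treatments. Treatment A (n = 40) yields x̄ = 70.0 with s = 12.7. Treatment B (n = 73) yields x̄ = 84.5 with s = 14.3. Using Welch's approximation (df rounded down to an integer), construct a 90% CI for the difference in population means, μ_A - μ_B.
(-18.84, -10.16)

Difference: x̄₁ - x̄₂ = -14.50
SE = √(s₁²/n₁ + s₂²/n₂) = √(12.7²/40 + 14.3²/73) = 2.6141
df = 88.80 → 88 (Welch–Satterthwaite, rounded down)
t* = 1.662

CI: -14.50 ± 1.662 · 2.6141 = -14.50 ± 4.34 = (-18.84, -10.16)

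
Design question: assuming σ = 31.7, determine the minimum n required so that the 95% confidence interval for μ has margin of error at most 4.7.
n ≥ 175

For margin E ≤ 4.7:
n ≥ (z* · σ / E)²
n ≥ (1.960 · 31.7 / 4.7)²
n ≥ 174.76

Minimum n = 175 (rounding up)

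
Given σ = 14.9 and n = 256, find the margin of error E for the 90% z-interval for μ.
Margin of error = 1.53

Margin of error = z* · σ/√n
= 1.645 · 14.9/√256
= 1.645 · 14.9/16.0000
= 1.53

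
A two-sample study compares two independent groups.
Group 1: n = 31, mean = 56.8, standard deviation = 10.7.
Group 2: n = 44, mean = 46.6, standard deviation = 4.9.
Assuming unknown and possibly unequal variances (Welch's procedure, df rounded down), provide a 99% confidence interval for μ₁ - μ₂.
(4.62, 15.78)

Difference: x̄₁ - x̄₂ = 10.20
SE = √(s₁²/n₁ + s₂²/n₂) = √(10.7²/31 + 4.9²/44) = 2.0589
df = 38.93 → 38 (Welch–Satterthwaite, rounded down)
t* = 2.712

CI: 10.20 ± 2.712 · 2.0589 = 10.20 ± 5.58 = (4.62, 15.78)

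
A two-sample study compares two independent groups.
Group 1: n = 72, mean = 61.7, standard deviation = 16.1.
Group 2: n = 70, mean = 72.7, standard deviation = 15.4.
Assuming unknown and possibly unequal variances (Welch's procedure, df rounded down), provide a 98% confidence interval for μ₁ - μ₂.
(-17.22, -4.78)

Difference: x̄₁ - x̄₂ = -11.00
SE = √(s₁²/n₁ + s₂²/n₂) = √(16.1²/72 + 15.4²/70) = 2.6435
df = 139.96 → 139 (Welch–Satterthwaite, rounded down)
t* = 2.353

CI: -11.00 ± 2.353 · 2.6435 = -11.00 ± 6.22 = (-17.22, -4.78)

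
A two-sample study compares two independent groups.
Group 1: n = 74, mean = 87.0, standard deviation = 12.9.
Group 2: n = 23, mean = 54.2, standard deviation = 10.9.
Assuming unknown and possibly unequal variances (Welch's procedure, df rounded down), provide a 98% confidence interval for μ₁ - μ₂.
(26.22, 39.38)

Difference: x̄₁ - x̄₂ = 32.80
SE = √(s₁²/n₁ + s₂²/n₂) = √(12.9²/74 + 10.9²/23) = 2.7229
df = 42.88 → 42 (Welch–Satterthwaite, rounded down)
t* = 2.418

CI: 32.80 ± 2.418 · 2.7229 = 32.80 ± 6.58 = (26.22, 39.38)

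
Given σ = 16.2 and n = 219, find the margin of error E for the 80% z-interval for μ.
Margin of error = 1.40

Margin of error = z* · σ/√n
= 1.282 · 16.2/√219
= 1.282 · 16.2/14.7986
= 1.40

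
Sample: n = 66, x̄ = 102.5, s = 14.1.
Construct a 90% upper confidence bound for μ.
μ ≤ 104.75

Upper bound (one-sided):
t* = 1.295 (one-sided for 90%)
Upper bound = x̄ + t* · s/√n = 102.5 + 1.295 · 14.1/√66 = 104.75

We are 90% confident that μ ≤ 104.75.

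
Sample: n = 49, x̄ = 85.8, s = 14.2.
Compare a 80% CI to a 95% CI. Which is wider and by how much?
95% CI is wider by 2.89

df = 48
80% CI: t* = 1.299, (83.16, 88.44), width = 2 · t* · s/√n = 5.27
95% CI: t* = 2.011, (81.72, 89.88), width = 2 · t* · s/√n = 8.16

The 95% CI is wider by 8.16 - 5.27 = 2.89.
Higher confidence requires a wider interval.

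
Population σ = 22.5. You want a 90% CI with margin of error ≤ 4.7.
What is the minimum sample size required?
n ≥ 63

For margin E ≤ 4.7:
n ≥ (z* · σ / E)²
n ≥ (1.645 · 22.5 / 4.7)²
n ≥ 62.02

Minimum n = 63 (rounding up)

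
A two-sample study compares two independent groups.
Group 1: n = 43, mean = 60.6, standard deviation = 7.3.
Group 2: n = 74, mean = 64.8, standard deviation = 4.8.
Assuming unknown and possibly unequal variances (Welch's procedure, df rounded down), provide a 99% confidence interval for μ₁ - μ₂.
(-7.51, -0.89)

Difference: x̄₁ - x̄₂ = -4.20
SE = √(s₁²/n₁ + s₂²/n₂) = √(7.3²/43 + 4.8²/74) = 1.2453
df = 63.45 → 63 (Welch–Satterthwaite, rounded down)
t* = 2.656

CI: -4.20 ± 2.656 · 1.2453 = -4.20 ± 3.31 = (-7.51, -0.89)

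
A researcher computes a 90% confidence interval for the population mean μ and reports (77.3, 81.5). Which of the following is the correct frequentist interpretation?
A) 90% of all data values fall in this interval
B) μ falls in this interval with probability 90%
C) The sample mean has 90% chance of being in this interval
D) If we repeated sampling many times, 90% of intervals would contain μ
D

A) Wrong — a CI is about the parameter μ, not individual data values.
B) Wrong — μ is fixed; the randomness lives in the interval, not in μ.
C) Wrong — x̄ is observed and sits in the interval by construction.
D) Correct — this is the frequentist long-run coverage interpretation.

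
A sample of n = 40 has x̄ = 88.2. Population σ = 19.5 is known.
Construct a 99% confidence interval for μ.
(80.26, 96.14)

z-interval (σ known):
z* = 2.576 for 99% confidence

Margin of error = z* · σ/√n = 2.576 · 19.5/√40 = 7.94

CI: (88.2 - 7.94, 88.2 + 7.94) = (80.26, 96.14)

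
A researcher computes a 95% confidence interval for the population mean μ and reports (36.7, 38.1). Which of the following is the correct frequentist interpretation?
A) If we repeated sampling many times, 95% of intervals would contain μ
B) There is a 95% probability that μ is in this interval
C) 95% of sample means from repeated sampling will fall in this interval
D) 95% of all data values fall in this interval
A

A) Correct — this is the frequentist long-run coverage interpretation.
B) Wrong — μ is fixed; the randomness lives in the interval, not in μ.
C) Wrong — coverage applies to intervals containing μ, not to future x̄ values.
D) Wrong — a CI is about the parameter μ, not individual data values.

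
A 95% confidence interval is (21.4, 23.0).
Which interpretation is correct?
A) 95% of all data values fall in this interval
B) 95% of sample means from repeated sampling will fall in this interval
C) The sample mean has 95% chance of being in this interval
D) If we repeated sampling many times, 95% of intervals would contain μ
D

A) Wrong — a CI is about the parameter μ, not individual data values.
B) Wrong — coverage applies to intervals containing μ, not to future x̄ values.
C) Wrong — x̄ is observed and sits in the interval by construction.
D) Correct — this is the frequentist long-run coverage interpretation.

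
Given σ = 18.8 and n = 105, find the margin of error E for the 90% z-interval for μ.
Margin of error = 3.02

Margin of error = z* · σ/√n
= 1.645 · 18.8/√105
= 1.645 · 18.8/10.2470
= 3.02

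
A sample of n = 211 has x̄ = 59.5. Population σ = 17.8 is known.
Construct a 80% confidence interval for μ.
(57.93, 61.07)

z-interval (σ known):
z* = 1.282 for 80% confidence

Margin of error = z* · σ/√n = 1.282 · 17.8/√211 = 1.57

CI: (59.5 - 1.57, 59.5 + 1.57) = (57.93, 61.07)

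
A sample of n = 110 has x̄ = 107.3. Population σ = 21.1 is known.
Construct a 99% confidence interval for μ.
(102.12, 112.48)

z-interval (σ known):
z* = 2.576 for 99% confidence

Margin of error = z* · σ/√n = 2.576 · 21.1/√110 = 5.18

CI: (107.3 - 5.18, 107.3 + 5.18) = (102.12, 112.48)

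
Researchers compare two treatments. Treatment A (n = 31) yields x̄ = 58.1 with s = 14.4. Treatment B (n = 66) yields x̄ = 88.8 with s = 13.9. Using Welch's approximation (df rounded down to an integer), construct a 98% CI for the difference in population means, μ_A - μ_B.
(-38.13, -23.27)

Difference: x̄₁ - x̄₂ = -30.70
SE = √(s₁²/n₁ + s₂²/n₂) = √(14.4²/31 + 13.9²/66) = 3.1010
df = 56.97 → 56 (Welch–Satterthwaite, rounded down)
t* = 2.395

CI: -30.70 ± 2.395 · 3.1010 = -30.70 ± 7.43 = (-38.13, -23.27)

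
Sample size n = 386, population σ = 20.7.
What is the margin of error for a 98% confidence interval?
Margin of error = 2.45

Margin of error = z* · σ/√n
= 2.326 · 20.7/√386
= 2.326 · 20.7/19.6469
= 2.45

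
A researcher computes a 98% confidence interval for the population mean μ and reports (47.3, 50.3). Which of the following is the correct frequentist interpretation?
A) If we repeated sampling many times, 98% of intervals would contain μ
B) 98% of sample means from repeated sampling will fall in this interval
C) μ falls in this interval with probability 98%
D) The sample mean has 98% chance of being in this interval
A

A) Correct — this is the frequentist long-run coverage interpretation.
B) Wrong — coverage applies to intervals containing μ, not to future x̄ values.
C) Wrong — μ is fixed; the randomness lives in the interval, not in μ.
D) Wrong — x̄ is observed and sits in the interval by construction.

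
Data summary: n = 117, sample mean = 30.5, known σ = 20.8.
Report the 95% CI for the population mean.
(26.73, 34.27)

z-interval (σ known):
z* = 1.960 for 95% confidence

Margin of error = z* · σ/√n = 1.960 · 20.8/√117 = 3.77

CI: (30.5 - 3.77, 30.5 + 3.77) = (26.73, 34.27)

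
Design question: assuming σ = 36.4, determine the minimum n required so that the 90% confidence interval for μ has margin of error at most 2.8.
n ≥ 458

For margin E ≤ 2.8:
n ≥ (z* · σ / E)²
n ≥ (1.645 · 36.4 / 2.8)²
n ≥ 457.32

Minimum n = 458 (rounding up)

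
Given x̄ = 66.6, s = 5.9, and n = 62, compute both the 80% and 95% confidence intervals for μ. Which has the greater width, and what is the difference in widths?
95% CI is wider by 1.06

df = 61
80% CI: t* = 1.296, (65.63, 67.57), width = 2 · t* · s/√n = 1.94
95% CI: t* = 2.000, (65.10, 68.10), width = 2 · t* · s/√n = 3.00

The 95% CI is wider by 3.00 - 1.94 = 1.06.
Higher confidence requires a wider interval.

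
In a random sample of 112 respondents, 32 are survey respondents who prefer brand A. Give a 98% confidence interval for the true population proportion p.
(0.186, 0.385)

Proportion CI:
p̂ = 32/112 = 0.28571
SE = √(p̂(1-p̂)/n) = √(0.28571 · 0.71429 / 112) = 0.04269

z* = 2.326
Margin = z* · SE = 2.326 · 0.04269 = 0.0993

CI: 0.28571 ± 0.0993 = (0.186, 0.385)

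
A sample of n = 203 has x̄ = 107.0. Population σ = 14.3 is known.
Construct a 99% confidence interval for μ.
(104.41, 109.59)

z-interval (σ known):
z* = 2.576 for 99% confidence

Margin of error = z* · σ/√n = 2.576 · 14.3/√203 = 2.59

CI: (107.0 - 2.59, 107.0 + 2.59) = (104.41, 109.59)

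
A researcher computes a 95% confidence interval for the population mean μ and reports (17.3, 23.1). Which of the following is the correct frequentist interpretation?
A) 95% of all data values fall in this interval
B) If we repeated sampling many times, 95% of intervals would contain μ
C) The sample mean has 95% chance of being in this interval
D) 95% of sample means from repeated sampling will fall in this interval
B

A) Wrong — a CI is about the parameter μ, not individual data values.
B) Correct — this is the frequentist long-run coverage interpretation.
C) Wrong — x̄ is observed and sits in the interval by construction.
D) Wrong — coverage applies to intervals containing μ, not to future x̄ values.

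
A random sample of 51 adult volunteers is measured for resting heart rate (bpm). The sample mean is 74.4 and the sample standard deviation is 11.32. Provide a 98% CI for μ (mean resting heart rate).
(70.59, 78.21)

t-interval (σ unknown):
df = n - 1 = 50
t* = 2.403 for 98% confidence

Margin of error = t* · s/√n = 2.403 · 11.32/√51 = 3.81

CI: (70.59, 78.21)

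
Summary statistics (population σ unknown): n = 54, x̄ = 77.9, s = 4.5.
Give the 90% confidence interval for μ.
(76.87, 78.93)

t-interval (σ unknown):
df = n - 1 = 53
t* = 1.674 for 90% confidence

Margin of error = t* · s/√n = 1.674 · 4.5/√54 = 1.03

CI: (76.87, 78.93)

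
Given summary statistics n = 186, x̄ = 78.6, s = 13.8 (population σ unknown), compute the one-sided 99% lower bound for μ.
μ ≥ 76.23

Lower bound (one-sided):
t* = 2.347 (one-sided for 99%)
Lower bound = x̄ - t* · s/√n = 78.6 - 2.347 · 13.8/√186 = 76.23

We are 99% confident that μ ≥ 76.23.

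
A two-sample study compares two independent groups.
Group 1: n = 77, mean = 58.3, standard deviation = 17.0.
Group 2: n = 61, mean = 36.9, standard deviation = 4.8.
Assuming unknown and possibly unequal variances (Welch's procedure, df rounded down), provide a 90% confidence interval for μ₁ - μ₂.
(18.02, 24.78)

Difference: x̄₁ - x̄₂ = 21.40
SE = √(s₁²/n₁ + s₂²/n₂) = √(17.0²/77 + 4.8²/61) = 2.0325
df = 90.90 → 90 (Welch–Satterthwaite, rounded down)
t* = 1.662

CI: 21.40 ± 1.662 · 2.0325 = 21.40 ± 3.38 = (18.02, 24.78)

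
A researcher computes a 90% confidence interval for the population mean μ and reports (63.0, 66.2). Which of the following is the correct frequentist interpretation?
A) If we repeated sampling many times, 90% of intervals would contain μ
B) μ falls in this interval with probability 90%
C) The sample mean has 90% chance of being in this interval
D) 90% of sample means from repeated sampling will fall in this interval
A

A) Correct — this is the frequentist long-run coverage interpretation.
B) Wrong — μ is fixed; the randomness lives in the interval, not in μ.
C) Wrong — x̄ is observed and sits in the interval by construction.
D) Wrong — coverage applies to intervals containing μ, not to future x̄ values.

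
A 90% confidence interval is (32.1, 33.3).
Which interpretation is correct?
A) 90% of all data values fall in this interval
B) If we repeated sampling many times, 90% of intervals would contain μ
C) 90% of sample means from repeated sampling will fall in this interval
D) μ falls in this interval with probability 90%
B

A) Wrong — a CI is about the parameter μ, not individual data values.
B) Correct — this is the frequentist long-run coverage interpretation.
C) Wrong — coverage applies to intervals containing μ, not to future x̄ values.
D) Wrong — μ is fixed; the randomness lives in the interval, not in μ.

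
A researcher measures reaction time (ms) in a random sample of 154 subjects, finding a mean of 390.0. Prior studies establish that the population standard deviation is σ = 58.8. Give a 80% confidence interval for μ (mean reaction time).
(383.93, 396.07)

z-interval (σ known):
z* = 1.282 for 80% confidence

Margin of error = z* · σ/√n = 1.282 · 58.8/√154 = 6.07

CI: (390.0 - 6.07, 390.0 + 6.07) = (383.93, 396.07)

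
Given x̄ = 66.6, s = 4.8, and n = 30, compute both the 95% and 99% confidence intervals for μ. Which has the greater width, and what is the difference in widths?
99% CI is wider by 1.25

df = 29
95% CI: t* = 2.045, (64.81, 68.39), width = 2 · t* · s/√n = 3.58
99% CI: t* = 2.756, (64.18, 69.02), width = 2 · t* · s/√n = 4.83

The 99% CI is wider by 4.83 - 3.58 = 1.25.
Higher confidence requires a wider interval.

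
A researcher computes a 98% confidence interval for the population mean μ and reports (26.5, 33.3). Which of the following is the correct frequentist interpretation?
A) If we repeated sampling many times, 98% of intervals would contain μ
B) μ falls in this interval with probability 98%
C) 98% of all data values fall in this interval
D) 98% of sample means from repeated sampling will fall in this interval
A

A) Correct — this is the frequentist long-run coverage interpretation.
B) Wrong — μ is fixed; the randomness lives in the interval, not in μ.
C) Wrong — a CI is about the parameter μ, not individual data values.
D) Wrong — coverage applies to intervals containing μ, not to future x̄ values.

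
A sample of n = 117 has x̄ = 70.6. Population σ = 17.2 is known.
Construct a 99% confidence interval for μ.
(66.50, 74.70)

z-interval (σ known):
z* = 2.576 for 99% confidence

Margin of error = z* · σ/√n = 2.576 · 17.2/√117 = 4.10

CI: (70.6 - 4.10, 70.6 + 4.10) = (66.50, 74.70)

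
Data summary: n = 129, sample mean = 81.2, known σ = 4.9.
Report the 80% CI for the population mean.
(80.65, 81.75)

z-interval (σ known):
z* = 1.282 for 80% confidence

Margin of error = z* · σ/√n = 1.282 · 4.9/√129 = 0.55

CI: (81.2 - 0.55, 81.2 + 0.55) = (80.65, 81.75)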